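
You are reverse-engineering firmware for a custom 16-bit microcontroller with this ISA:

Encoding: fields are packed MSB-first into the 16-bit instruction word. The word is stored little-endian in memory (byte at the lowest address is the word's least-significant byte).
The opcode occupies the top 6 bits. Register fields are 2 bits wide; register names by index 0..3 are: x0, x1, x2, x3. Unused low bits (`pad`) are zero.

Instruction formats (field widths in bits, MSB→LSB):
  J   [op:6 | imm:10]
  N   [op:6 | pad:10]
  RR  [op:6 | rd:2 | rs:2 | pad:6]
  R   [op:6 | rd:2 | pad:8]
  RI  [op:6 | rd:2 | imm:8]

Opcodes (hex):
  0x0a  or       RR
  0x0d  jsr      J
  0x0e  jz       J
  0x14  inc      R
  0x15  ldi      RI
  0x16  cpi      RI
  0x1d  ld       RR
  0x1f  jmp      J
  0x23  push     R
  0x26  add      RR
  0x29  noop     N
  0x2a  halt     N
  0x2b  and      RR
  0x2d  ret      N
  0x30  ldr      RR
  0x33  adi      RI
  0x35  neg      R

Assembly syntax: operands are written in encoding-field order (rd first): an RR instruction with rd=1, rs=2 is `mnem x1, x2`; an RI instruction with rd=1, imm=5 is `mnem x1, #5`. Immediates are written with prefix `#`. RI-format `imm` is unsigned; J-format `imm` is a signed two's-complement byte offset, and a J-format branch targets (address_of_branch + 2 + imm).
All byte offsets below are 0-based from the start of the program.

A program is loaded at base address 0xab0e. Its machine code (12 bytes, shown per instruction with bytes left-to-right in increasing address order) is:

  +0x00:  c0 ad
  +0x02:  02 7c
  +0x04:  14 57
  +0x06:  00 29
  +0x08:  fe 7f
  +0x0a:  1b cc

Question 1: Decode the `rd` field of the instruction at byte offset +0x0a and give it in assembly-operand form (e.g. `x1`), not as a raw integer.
x0

+0x0a: 1b cc ⇒ word 0xcc1b (little)
  op=0xcc1b>>10=0x33 ⇒ adi (RI)
  [9:8] rd=0 = x0
  [7:0] imm=27 = #27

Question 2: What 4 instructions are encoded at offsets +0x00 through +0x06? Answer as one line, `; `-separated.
and x1, x3; jmp #2; ldi x3, #20; or x1, x0

off 0x00: read c0 ad as little → 0xadc0
  top 6b → 0x2b → and [RR]
  rd: (w>>8)&0x3=0x1 → x1
  rs: (w>>6)&0x3=0x3 → x3
off 0x02: read 02 7c as little → 0x7c02
  top 6b → 0x1f → jmp [J]
  imm: (w>>0)&0x3ff=0x2 → #2
off 0x04: read 14 57 as little → 0x5714
  top 6b → 0x15 → ldi [RI]
  rd: (w>>8)&0x3=0x3 → x3
  imm: (w>>0)&0xff=0x14 → #20
off 0x06: read 00 29 as little → 0x2900
  top 6b → 0xa → or [RR]
  rd: (w>>8)&0x3=0x1 → x1
  rs: (w>>6)&0x3=0x0 → x0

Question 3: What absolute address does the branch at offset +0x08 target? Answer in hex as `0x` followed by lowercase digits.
0xab16

[08] fe 7f → 0x7ffe
  op=0x7ffe>>10=0x1f ⇒ jmp (J)
  imm@[9:0]=0x3fe (s10→-2) ⇒ #-2
  target = base 0xab0e + off 0x08 + 2 + imm -2 = 0xab16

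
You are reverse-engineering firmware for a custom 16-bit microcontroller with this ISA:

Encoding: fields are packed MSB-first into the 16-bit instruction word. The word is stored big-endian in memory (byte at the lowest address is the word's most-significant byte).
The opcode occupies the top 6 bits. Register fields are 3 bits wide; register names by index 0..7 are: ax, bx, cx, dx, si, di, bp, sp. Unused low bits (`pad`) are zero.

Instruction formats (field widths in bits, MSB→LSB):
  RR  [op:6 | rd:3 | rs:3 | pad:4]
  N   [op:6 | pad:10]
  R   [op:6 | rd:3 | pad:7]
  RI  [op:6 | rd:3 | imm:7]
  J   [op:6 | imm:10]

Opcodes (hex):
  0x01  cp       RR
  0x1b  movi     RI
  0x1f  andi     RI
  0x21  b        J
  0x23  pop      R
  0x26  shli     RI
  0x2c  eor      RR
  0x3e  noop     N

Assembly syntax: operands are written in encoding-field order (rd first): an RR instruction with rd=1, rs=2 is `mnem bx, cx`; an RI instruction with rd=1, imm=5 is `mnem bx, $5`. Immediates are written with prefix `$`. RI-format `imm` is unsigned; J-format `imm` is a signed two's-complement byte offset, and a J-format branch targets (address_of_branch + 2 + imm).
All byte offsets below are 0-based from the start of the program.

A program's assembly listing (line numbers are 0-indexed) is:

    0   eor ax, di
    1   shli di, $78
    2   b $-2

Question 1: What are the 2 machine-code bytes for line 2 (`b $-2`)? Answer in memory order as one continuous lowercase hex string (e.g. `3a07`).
L2: b op=0x21:6|imm=-2:10 ⇒ 0x87fe ⇒ big 87 fe

87fe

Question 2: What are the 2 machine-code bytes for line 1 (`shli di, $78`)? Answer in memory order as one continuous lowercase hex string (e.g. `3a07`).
line 1 (shli): pack op=0x26:6|rd=5:3|imm=78:7 = 0x9ace; big→ 9a ce

9ace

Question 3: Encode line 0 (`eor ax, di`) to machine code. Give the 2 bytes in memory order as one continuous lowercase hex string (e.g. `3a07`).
b050

0. eor fields op=0x2c:6|rd=0:3|rs=5:3|pad=0:4 → word b050h → b0 50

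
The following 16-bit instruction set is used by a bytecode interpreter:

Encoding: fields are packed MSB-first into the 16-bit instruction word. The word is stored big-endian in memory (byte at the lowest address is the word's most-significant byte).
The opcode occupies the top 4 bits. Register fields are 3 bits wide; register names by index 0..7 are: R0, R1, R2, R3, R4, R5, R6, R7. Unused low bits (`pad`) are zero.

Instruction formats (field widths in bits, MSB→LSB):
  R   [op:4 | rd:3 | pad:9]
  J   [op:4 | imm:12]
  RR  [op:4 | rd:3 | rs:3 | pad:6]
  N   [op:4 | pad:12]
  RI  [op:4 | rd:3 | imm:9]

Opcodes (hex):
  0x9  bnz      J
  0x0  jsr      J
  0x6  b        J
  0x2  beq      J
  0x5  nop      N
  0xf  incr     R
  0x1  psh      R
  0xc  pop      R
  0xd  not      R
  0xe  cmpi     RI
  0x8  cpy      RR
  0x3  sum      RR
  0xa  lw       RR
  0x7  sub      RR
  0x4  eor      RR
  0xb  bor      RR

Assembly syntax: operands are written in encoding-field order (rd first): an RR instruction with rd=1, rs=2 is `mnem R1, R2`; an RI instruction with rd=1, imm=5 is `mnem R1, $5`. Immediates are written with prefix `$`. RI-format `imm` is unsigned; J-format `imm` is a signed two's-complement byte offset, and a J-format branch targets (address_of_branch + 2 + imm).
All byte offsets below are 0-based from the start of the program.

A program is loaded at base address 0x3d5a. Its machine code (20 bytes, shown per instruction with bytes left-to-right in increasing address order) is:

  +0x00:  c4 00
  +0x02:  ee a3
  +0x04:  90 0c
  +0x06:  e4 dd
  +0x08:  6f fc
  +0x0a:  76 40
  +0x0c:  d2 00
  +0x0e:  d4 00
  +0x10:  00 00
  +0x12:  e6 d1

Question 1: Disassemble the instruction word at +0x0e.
off 0x0e: read d4 00 as big → 0xd400
  op=0xd400>>12=0xd ⇒ not (R)
  rd@[11:9]=0x2 ⇒ R2

not R2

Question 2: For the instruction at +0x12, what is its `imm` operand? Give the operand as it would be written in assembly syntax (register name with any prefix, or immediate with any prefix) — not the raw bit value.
off 0x12: read e6 d1 as big → 0xe6d1
  top 4b → 0xe → cmpi [RI]
  rd@[11:9]=0x3 ⇒ R3
  imm@[8:0]=0xd1 ⇒ $209

$209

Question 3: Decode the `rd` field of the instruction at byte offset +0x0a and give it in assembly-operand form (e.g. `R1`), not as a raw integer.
R3

off 0x0a: read 76 40 as big → 0x7640
  op=0x7640>>12=0x7 ⇒ sub (RR)
  rd@[11:9]=0x3 ⇒ R3
  rs@[8:6]=0x1 ⇒ R1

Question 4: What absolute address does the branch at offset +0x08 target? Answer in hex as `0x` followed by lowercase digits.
@+08  big-endian(6f fc) = 0x6ffc
  top 4b → 0x6 → b [J]
  imm@[11:0]=0xffc (s12→-4) ⇒ $-4
  target = base 0x3d5a + off 0x08 + 2 + imm -4 = 0x3d60

0x3d60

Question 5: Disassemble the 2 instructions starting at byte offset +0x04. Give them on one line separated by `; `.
off 0x04: read 90 0c as big → 0x900c
  top 4b → 0x9 → bnz [J]
  imm: (w>>0)&0xfff=0xc → $12
off 0x06: read e4 dd as big → 0xe4dd
  top 4b → 0xe → cmpi [RI]
  rd: (w>>9)&0x7=0x2 → R2
  imm: (w>>0)&0x1ff=0xdd → $221

bnz $12; cmpi R2, $221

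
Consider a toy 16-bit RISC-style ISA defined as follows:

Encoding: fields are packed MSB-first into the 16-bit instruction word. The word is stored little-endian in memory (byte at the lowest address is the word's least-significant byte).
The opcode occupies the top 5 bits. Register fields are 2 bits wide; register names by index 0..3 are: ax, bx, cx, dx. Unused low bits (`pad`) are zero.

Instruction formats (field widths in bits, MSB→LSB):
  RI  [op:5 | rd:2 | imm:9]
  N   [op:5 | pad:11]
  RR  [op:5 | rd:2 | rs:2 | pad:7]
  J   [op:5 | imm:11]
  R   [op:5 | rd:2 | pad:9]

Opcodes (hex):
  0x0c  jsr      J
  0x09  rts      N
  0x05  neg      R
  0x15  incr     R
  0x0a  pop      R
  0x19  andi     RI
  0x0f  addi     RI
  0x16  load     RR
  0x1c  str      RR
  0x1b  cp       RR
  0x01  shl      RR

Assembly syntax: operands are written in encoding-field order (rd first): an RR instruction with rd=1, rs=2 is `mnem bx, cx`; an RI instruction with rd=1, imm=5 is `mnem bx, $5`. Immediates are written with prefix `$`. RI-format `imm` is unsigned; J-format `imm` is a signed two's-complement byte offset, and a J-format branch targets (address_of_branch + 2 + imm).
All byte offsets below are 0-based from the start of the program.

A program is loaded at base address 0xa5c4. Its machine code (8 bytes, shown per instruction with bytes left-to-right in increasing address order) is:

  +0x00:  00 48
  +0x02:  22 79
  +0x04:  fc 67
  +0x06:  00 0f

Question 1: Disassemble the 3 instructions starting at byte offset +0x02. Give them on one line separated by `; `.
addi ax, $290; jsr $-4; shl dx, cx

@+02  little-endian(22 79) = 0x7922
  opcode bits[15:11]=0xf: addi/RI
  rd: (w>>9)&0x3=0x0 → ax
  imm: (w>>0)&0x1ff=0x122 → $290
@+04  little-endian(fc 67) = 0x67fc
  opcode bits[15:11]=0xc: jsr/J
  imm: (w>>0)&0x7ff=0x7fc (s11→-4) → $-4
@+06  little-endian(00 0f) = 0x0f00
  opcode bits[15:11]=0x1: shl/RR
  rd: (w>>9)&0x3=0x3 → dx
  rs: (w>>7)&0x3=0x2 → cx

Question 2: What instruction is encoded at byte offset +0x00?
+0x00: 00 48 ⇒ word 0x4800 (little)
  op=0x4800>>11=0x9 ⇒ rts (N)

rts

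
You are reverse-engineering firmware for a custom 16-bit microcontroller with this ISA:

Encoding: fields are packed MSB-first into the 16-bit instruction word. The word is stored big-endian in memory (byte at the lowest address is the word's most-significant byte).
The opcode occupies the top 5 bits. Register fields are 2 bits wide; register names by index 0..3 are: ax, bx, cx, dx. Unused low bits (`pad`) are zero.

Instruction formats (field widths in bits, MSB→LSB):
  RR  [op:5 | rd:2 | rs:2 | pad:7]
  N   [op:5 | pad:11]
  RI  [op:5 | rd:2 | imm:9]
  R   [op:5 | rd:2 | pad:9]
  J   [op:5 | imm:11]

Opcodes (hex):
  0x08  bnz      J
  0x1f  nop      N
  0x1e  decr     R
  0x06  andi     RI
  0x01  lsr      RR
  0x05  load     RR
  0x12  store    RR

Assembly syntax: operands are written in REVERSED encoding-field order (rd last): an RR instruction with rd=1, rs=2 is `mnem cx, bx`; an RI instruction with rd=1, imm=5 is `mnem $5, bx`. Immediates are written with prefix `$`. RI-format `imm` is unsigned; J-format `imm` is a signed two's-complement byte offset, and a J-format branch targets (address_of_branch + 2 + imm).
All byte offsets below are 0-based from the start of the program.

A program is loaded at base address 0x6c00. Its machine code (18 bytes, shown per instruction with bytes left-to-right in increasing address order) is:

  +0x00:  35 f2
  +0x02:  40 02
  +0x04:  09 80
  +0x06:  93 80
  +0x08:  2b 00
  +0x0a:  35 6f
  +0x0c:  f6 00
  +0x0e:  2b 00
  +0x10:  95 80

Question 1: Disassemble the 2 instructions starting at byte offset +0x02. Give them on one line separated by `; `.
bnz $2; lsr dx, ax

[02] 40 02 → 0x4002
  opcode bits[15:11]=0x8: bnz/J
  imm: (w>>0)&0x7ff=0x2 → $2
[04] 09 80 → 0x0980
  opcode bits[15:11]=0x1: lsr/RR
  rd: (w>>9)&0x3=0x0 → ax
  rs: (w>>7)&0x3=0x3 → dx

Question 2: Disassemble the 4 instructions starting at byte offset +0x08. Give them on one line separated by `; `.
[08] 2b 00 → 0x2b00
  opcode bits[15:11]=0x5: load/RR
  rd: (w>>9)&0x3=0x1 → bx
  rs: (w>>7)&0x3=0x2 → cx
[0a] 35 6f → 0x356f
  opcode bits[15:11]=0x6: andi/RI
  rd: (w>>9)&0x3=0x2 → cx
  imm: (w>>0)&0x1ff=0x16f → $367
[0c] f6 00 → 0xf600
  opcode bits[15:11]=0x1e: decr/R
  rd: (w>>9)&0x3=0x3 → dx
[0e] 2b 00 → 0x2b00
  opcode bits[15:11]=0x5: load/RR
  rd: (w>>9)&0x3=0x1 → bx
  rs: (w>>7)&0x3=0x2 → cx

load cx, bx; andi $367, cx; decr dx; load cx, bx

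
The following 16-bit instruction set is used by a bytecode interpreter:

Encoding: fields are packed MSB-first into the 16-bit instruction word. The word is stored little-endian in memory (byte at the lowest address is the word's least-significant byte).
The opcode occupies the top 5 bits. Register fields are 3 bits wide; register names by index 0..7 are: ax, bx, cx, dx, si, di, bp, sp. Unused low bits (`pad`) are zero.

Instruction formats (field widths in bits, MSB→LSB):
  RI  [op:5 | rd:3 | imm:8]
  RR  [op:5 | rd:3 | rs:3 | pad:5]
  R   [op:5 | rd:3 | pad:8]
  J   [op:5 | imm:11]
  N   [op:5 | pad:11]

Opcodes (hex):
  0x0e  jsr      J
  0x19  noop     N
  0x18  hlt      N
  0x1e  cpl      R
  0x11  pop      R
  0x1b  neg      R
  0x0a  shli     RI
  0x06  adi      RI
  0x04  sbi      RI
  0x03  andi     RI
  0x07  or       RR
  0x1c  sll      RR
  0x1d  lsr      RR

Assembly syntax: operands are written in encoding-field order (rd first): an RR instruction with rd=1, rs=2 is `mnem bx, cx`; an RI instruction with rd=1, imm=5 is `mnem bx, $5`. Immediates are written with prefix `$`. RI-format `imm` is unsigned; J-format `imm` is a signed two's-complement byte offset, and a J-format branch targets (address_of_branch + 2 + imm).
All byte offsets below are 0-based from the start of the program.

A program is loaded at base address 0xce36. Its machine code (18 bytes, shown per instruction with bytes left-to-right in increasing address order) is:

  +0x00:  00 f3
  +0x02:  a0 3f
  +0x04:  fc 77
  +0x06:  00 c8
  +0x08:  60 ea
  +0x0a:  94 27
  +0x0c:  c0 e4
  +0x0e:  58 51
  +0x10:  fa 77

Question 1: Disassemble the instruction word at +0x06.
@+06  little-endian(00 c8) = 0xc800
  op=0xc800>>11=0x19 ⇒ noop (N)

noop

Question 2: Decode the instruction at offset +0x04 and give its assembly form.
off 0x04: read fc 77 as little → 0x77fc
  op=0x77fc>>11=0xe ⇒ jsr (J)
  [10:0] imm=2044 (s11→-4) = $-4

jsr $-4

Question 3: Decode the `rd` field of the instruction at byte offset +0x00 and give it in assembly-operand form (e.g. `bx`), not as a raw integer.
dx

off 0x00: read 00 f3 as little → 0xf300
  op=0xf300>>11=0x1e ⇒ cpl (R)
  rd@[10:8]=0x3 ⇒ dx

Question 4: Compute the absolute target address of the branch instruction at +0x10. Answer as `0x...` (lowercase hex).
[10] fa 77 → 0x77fa
  top 5b → 0xe → jsr [J]
  imm: (w>>0)&0x7ff=0x7fa (s11→-6) → $-6
  target = base 0xce36 + off 0x10 + 2 + imm -6 = 0xce42

0xce42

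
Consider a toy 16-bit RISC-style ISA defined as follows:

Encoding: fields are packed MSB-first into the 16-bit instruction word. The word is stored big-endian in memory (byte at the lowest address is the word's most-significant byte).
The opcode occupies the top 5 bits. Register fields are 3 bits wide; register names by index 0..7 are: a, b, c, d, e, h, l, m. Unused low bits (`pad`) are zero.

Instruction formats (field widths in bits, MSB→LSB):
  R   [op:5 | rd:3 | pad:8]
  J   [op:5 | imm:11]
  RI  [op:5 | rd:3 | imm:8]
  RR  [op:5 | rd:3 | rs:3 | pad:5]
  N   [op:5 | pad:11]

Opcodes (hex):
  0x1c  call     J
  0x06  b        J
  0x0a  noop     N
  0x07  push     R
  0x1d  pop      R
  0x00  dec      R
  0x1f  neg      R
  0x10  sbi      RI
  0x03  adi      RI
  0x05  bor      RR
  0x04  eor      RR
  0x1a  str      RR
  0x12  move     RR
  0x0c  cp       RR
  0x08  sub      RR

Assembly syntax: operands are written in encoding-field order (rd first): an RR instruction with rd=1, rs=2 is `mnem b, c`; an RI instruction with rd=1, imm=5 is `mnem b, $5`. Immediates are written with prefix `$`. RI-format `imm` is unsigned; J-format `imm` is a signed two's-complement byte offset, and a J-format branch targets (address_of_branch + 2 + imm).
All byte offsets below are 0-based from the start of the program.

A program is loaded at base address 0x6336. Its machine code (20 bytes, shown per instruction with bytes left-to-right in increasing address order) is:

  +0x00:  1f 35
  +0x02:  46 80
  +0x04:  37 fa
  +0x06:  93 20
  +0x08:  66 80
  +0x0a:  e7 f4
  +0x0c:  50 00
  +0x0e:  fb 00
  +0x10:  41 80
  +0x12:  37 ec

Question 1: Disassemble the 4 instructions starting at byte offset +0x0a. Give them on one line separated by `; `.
+0x0a: e7 f4 ⇒ word 0xe7f4 (big)
  op=0xe7f4>>11=0x1c ⇒ call (J)
  imm@[10:0]=0x7f4 (s11→-12) ⇒ $-12
+0x0c: 50 00 ⇒ word 0x5000 (big)
  op=0x5000>>11=0xa ⇒ noop (N)
+0x0e: fb 00 ⇒ word 0xfb00 (big)
  op=0xfb00>>11=0x1f ⇒ neg (R)
  rd@[10:8]=0x3 ⇒ d
+0x10: 41 80 ⇒ word 0x4180 (big)
  op=0x4180>>11=0x8 ⇒ sub (RR)
  rd@[10:8]=0x1 ⇒ b
  rs@[7:5]=0x4 ⇒ e

call $-12; noop; neg d; sub b, e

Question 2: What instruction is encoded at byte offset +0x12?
[12] 37 ec → 0x37ec
  top 5b → 0x6 → b [J]
  imm: (w>>0)&0x7ff=0x7ec (s11→-20) → $-20

b $-20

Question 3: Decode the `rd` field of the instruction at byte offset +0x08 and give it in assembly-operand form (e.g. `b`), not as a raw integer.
@+08  big-endian(66 80) = 0x6680
  op=0x6680>>11=0xc ⇒ cp (RR)
  rd@[10:8]=0x6 ⇒ l
  rs@[7:5]=0x4 ⇒ e

l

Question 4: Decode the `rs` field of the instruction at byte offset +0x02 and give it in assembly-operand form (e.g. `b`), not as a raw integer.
[02] 46 80 → 0x4680
  op=0x4680>>11=0x8 ⇒ sub (RR)
  rd@[10:8]=0x6 ⇒ l
  rs@[7:5]=0x4 ⇒ e

e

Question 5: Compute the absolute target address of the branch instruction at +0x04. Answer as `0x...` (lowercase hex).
0x6336

+0x04: 37 fa ⇒ word 0x37fa (big)
  top 5b → 0x6 → b [J]
  imm: (w>>0)&0x7ff=0x7fa (s11→-6) → $-6
  target = base 0x6336 + off 0x04 + 2 + imm -6 = 0x6336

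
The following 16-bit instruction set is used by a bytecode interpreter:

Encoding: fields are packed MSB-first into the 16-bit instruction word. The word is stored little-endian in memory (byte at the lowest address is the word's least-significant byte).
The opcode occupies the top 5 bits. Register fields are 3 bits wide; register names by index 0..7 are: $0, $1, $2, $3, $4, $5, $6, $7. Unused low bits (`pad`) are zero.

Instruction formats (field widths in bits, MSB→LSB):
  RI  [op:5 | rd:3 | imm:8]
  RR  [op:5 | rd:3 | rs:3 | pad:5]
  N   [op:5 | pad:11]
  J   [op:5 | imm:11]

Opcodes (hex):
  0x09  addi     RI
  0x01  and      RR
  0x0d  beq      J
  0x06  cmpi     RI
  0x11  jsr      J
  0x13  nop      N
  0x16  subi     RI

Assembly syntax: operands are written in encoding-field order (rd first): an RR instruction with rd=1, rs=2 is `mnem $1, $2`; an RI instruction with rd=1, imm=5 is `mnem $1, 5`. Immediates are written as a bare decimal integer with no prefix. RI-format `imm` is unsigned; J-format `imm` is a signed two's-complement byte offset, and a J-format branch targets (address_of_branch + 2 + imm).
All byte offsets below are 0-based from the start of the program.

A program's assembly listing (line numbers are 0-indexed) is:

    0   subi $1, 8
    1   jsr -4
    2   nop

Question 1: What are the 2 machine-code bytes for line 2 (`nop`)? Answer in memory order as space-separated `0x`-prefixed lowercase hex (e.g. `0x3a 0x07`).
L2: nop op=0x13:5|pad=0:11 ⇒ 0x9800 ⇒ little 00 98

0x00 0x98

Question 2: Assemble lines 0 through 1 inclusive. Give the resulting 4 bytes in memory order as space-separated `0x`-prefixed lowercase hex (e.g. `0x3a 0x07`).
0x08 0xb1 0xfc 0x8f

L0: subi op=0x16:5|rd=1:3|imm=8:8 ⇒ 0xb108 ⇒ little 08 b1
L1: jsr op=0x11:5|imm=-4:11 ⇒ 0x8ffc ⇒ little fc 8f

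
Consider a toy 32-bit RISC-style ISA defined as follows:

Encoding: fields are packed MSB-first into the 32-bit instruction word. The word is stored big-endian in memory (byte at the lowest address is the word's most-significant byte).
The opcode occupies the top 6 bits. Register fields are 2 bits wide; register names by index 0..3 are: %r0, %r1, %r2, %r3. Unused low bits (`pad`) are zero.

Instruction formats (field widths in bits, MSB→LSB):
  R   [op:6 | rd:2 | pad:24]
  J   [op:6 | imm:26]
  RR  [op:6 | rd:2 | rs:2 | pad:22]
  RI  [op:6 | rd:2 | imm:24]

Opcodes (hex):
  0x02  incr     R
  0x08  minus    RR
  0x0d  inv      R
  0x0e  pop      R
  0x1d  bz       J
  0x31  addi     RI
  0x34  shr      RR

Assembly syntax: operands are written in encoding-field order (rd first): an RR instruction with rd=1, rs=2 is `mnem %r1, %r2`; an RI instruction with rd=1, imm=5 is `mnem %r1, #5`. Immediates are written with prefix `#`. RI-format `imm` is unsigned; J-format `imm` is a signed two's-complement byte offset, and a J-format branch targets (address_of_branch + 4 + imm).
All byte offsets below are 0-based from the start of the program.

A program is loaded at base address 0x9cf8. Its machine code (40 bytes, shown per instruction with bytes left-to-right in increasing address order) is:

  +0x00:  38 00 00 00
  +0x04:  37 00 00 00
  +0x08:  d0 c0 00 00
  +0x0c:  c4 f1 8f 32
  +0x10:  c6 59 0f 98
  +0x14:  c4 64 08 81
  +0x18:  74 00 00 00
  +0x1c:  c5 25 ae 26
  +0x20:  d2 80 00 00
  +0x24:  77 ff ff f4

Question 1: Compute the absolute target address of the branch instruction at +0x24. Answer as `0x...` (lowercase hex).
[24] 77 ff ff f4 → 0x77fffff4
  op=0x77fffff4>>26=0x1d ⇒ bz (J)
  imm@[25:0]=0x3fffff4 (s26→-12) ⇒ #-12
  target = base 0x9cf8 + off 0x24 + 4 + imm -12 = 0x9d14

0x9d14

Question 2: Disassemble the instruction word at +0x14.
[14] c4 64 08 81 → 0xc4640881
  op=0xc4640881>>26=0x31 ⇒ addi (RI)
  [25:24] rd=0 = %r0
  [23:0] imm=6555777 = #6555777

addi %r0, #6555777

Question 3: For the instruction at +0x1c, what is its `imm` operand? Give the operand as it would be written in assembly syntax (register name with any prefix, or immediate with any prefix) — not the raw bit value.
[1c] c5 25 ae 26 → 0xc525ae26
  opcode bits[31:26]=0x31: addi/RI
  rd: (w>>24)&0x3=0x1 → %r1
  imm: (w>>0)&0xffffff=0x25ae26 → #2469414

#2469414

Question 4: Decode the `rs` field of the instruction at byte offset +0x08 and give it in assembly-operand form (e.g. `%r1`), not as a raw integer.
%r3

[08] d0 c0 00 00 → 0xd0c00000
  op=0xd0c00000>>26=0x34 ⇒ shr (RR)
  rd@[25:24]=0x0 ⇒ %r0
  rs@[23:22]=0x3 ⇒ %r3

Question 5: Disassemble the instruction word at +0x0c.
addi %r0, #15830834

+0x0c: c4 f1 8f 32 ⇒ word 0xc4f18f32 (big)
  op=0xc4f18f32>>26=0x31 ⇒ addi (RI)
  rd@[25:24]=0x0 ⇒ %r0
  imm@[23:0]=0xf18f32 ⇒ #15830834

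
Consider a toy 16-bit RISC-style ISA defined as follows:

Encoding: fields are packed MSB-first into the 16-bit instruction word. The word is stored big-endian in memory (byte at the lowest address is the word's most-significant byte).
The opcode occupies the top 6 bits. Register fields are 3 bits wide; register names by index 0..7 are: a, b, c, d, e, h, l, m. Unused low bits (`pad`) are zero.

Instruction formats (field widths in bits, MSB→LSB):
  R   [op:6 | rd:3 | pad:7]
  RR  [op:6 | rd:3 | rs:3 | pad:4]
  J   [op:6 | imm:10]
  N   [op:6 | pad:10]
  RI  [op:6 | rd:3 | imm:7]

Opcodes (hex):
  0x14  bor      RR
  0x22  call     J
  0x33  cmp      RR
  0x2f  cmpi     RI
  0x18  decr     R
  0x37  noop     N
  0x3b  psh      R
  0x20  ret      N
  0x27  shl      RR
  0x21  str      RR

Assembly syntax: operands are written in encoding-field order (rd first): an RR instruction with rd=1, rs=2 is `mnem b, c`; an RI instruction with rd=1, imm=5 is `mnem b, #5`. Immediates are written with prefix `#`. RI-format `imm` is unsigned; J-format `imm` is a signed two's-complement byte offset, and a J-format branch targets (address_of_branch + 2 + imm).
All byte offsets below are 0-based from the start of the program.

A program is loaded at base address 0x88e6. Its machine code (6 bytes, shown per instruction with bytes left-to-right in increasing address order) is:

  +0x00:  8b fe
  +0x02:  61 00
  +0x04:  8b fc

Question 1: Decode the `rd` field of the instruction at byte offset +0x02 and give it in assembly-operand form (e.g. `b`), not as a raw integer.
c

+0x02: 61 00 ⇒ word 0x6100 (big)
  top 6b → 0x18 → decr [R]
  rd@[9:7]=0x2 ⇒ c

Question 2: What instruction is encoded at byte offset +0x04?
call #-4

@+04  big-endian(8b fc) = 0x8bfc
  opcode bits[15:10]=0x22: call/J
  [9:0] imm=1020 (s10→-4) = #-4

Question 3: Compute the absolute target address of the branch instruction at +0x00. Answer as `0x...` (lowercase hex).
0x88e6

[00] 8b fe → 0x8bfe
  op=0x8bfe>>10=0x22 ⇒ call (J)
  imm: (w>>0)&0x3ff=0x3fe (s10→-2) → #-2
  target = base 0x88e6 + off 0x00 + 2 + imm -2 = 0x88e6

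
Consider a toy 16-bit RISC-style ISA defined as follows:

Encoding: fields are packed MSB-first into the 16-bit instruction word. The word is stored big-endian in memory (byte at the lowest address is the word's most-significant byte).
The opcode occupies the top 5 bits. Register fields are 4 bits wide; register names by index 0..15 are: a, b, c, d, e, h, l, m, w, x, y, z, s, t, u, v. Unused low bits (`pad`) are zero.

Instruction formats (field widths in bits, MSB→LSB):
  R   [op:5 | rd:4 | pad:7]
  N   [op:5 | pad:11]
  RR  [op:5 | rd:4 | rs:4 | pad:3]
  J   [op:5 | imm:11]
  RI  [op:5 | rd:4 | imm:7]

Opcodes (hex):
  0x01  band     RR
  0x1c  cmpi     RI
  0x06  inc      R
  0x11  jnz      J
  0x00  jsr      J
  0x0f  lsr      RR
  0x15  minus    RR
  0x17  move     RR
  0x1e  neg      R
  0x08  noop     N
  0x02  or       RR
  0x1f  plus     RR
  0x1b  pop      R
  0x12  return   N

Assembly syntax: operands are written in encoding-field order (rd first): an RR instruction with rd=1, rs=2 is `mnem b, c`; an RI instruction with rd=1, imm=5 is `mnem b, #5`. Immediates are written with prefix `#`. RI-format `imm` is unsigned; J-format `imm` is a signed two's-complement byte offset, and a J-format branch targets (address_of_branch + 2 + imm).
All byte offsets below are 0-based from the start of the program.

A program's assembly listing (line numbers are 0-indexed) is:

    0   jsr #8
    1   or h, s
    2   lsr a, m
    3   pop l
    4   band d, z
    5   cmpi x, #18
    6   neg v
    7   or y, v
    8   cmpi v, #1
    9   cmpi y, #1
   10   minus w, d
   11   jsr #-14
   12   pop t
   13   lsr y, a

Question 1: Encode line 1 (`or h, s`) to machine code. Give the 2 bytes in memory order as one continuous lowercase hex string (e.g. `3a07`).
1. or fields op=0x2:5|rd=5:4|rs=12:4|pad=0:3 → word 12e0h → 12 e0

12e0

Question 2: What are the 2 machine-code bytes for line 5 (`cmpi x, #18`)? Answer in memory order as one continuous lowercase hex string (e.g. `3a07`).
e492

L5: cmpi op=0x1c:5|rd=9:4|imm=18:7 ⇒ 0xe492 ⇒ big e4 92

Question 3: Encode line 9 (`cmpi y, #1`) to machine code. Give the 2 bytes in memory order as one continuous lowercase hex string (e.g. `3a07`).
e501

L9: cmpi op=0x1c:5|rd=10:4|imm=1:7 ⇒ 0xe501 ⇒ big e5 01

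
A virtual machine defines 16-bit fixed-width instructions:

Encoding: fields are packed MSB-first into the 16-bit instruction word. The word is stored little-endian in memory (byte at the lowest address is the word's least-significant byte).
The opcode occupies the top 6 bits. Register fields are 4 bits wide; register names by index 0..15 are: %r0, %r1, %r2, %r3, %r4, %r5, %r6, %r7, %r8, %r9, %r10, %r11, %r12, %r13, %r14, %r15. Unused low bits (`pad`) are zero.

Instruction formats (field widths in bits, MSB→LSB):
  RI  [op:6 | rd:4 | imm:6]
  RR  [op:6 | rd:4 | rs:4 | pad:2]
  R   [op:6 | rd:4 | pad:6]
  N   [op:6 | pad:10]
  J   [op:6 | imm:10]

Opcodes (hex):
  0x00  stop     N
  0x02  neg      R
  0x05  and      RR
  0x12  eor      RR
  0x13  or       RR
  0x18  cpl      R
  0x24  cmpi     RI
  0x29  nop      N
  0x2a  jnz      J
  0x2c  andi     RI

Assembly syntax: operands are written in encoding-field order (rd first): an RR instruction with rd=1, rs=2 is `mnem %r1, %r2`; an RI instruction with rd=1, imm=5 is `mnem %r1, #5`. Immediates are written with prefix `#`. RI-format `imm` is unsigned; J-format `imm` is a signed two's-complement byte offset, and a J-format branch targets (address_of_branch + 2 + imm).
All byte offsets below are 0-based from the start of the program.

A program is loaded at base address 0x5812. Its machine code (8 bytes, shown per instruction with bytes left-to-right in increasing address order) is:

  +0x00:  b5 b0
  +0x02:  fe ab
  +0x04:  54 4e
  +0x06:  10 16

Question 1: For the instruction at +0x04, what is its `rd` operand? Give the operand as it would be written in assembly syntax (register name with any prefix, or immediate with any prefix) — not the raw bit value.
%r9

@+04  little-endian(54 4e) = 0x4e54
  op=0x4e54>>10=0x13 ⇒ or (RR)
  rd@[9:6]=0x9 ⇒ %r9
  rs@[5:2]=0x5 ⇒ %r5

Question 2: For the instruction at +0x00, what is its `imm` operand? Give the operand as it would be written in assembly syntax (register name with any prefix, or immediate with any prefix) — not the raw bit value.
+0x00: b5 b0 ⇒ word 0xb0b5 (little)
  op=0xb0b5>>10=0x2c ⇒ andi (RI)
  [9:6] rd=2 = %r2
  [5:0] imm=53 = #53

#53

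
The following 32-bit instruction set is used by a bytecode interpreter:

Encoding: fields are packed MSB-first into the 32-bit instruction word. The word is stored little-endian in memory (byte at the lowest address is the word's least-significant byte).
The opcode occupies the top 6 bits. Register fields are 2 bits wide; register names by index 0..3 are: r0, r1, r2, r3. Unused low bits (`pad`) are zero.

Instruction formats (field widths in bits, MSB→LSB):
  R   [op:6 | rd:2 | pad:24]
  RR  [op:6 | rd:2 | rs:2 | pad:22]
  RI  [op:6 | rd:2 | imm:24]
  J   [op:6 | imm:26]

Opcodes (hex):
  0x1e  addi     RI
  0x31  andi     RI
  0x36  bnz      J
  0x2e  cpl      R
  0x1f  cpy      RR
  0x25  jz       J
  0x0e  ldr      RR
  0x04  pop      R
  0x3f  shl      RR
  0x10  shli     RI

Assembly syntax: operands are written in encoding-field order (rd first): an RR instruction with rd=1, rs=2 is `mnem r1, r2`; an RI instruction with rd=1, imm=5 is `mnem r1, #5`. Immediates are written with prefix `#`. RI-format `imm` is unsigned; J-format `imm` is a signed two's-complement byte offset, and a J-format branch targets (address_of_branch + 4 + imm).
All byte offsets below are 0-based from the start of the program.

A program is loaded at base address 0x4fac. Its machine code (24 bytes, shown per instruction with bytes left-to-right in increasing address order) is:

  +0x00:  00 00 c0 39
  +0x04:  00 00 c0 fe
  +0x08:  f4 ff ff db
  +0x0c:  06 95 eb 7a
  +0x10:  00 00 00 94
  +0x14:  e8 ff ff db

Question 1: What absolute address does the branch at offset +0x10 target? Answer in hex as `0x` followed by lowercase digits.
0x4fc0

@+10  little-endian(00 00 00 94) = 0x94000000
  top 6b → 0x25 → jz [J]
  [25:0] imm=0 = #0
  target = base 0x4fac + off 0x10 + 4 + imm 0 = 0x4fc0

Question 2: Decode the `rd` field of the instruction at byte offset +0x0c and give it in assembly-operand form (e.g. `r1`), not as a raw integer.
r2

@+0c  little-endian(06 95 eb 7a) = 0x7aeb9506
  opcode bits[31:26]=0x1e: addi/RI
  [25:24] rd=2 = r2
  [23:0] imm=15439110 = #15439110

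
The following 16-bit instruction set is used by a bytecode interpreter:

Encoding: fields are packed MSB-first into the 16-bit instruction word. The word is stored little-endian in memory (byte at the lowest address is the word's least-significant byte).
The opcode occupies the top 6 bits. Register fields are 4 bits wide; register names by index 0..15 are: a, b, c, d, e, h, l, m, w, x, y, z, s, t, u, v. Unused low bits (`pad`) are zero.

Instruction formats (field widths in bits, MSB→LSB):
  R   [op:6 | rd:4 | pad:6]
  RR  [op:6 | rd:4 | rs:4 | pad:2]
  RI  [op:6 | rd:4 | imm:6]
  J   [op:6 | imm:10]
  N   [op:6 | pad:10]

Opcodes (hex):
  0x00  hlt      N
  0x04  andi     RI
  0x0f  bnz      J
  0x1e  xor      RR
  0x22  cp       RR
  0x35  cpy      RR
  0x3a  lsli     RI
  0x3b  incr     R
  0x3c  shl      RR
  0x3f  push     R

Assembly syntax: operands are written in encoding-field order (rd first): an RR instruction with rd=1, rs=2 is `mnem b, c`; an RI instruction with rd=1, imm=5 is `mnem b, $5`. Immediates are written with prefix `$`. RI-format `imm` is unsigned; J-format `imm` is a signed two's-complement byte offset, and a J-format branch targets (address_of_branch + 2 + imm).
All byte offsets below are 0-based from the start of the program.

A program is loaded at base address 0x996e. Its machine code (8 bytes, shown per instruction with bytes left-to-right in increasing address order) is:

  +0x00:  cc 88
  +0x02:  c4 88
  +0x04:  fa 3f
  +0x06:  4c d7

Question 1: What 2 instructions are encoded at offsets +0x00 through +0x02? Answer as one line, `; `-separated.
[00] cc 88 → 0x88cc
  op=0x88cc>>10=0x22 ⇒ cp (RR)
  rd: (w>>6)&0xf=0x3 → d
  rs: (w>>2)&0xf=0x3 → d
[02] c4 88 → 0x88c4
  op=0x88c4>>10=0x22 ⇒ cp (RR)
  rd: (w>>6)&0xf=0x3 → d
  rs: (w>>2)&0xf=0x1 → b

cp d, d; cp d, b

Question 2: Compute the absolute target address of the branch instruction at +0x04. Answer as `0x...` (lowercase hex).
[04] fa 3f → 0x3ffa
  top 6b → 0xf → bnz [J]
  imm: (w>>0)&0x3ff=0x3fa (s10→-6) → $-6
  target = base 0x996e + off 0x04 + 2 + imm -6 = 0x996e

0x996e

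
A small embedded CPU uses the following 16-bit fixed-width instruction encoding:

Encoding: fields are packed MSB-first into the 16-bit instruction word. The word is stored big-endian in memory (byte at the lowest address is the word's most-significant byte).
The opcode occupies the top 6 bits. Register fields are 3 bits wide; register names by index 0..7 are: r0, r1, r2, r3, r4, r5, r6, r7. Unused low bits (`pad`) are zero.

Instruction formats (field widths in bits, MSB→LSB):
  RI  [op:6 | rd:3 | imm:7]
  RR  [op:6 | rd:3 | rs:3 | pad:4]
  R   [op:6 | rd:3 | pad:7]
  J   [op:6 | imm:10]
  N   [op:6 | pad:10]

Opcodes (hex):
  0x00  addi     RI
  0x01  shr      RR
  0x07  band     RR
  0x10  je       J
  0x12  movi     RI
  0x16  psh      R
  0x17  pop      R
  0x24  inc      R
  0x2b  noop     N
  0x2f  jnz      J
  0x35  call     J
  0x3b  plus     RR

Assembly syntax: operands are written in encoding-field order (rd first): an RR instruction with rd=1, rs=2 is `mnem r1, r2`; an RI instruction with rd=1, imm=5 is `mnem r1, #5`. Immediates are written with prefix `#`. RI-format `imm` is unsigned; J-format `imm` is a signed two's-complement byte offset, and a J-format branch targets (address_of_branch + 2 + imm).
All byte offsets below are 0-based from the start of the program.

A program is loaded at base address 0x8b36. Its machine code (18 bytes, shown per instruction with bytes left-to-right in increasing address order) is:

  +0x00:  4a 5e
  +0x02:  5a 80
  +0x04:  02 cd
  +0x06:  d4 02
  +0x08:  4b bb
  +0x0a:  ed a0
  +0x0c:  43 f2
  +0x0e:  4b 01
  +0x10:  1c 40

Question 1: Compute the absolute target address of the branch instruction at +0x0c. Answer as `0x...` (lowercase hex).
off 0x0c: read 43 f2 as big → 0x43f2
  opcode bits[15:10]=0x10: je/J
  [9:0] imm=1010 (s10→-14) = #-14
  target = base 0x8b36 + off 0x0c + 2 + imm -14 = 0x8b36

0x8b36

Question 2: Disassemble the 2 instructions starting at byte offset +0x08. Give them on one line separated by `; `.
[08] 4b bb → 0x4bbb
  opcode bits[15:10]=0x12: movi/RI
  [9:7] rd=7 = r7
  [6:0] imm=59 = #59
[0a] ed a0 → 0xeda0
  opcode bits[15:10]=0x3b: plus/RR
  [9:7] rd=3 = r3
  [6:4] rs=2 = r2

movi r7, #59; plus r3, r2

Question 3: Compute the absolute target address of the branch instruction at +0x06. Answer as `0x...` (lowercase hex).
0x8b40

off 0x06: read d4 02 as big → 0xd402
  opcode bits[15:10]=0x35: call/J
  imm@[9:0]=0x2 ⇒ #2
  target = base 0x8b36 + off 0x06 + 2 + imm 2 = 0x8b40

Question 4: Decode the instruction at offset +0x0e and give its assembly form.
movi r6, #1

+0x0e: 4b 01 ⇒ word 0x4b01 (big)
  top 6b → 0x12 → movi [RI]
  rd@[9:7]=0x6 ⇒ r6
  imm@[6:0]=0x1 ⇒ #1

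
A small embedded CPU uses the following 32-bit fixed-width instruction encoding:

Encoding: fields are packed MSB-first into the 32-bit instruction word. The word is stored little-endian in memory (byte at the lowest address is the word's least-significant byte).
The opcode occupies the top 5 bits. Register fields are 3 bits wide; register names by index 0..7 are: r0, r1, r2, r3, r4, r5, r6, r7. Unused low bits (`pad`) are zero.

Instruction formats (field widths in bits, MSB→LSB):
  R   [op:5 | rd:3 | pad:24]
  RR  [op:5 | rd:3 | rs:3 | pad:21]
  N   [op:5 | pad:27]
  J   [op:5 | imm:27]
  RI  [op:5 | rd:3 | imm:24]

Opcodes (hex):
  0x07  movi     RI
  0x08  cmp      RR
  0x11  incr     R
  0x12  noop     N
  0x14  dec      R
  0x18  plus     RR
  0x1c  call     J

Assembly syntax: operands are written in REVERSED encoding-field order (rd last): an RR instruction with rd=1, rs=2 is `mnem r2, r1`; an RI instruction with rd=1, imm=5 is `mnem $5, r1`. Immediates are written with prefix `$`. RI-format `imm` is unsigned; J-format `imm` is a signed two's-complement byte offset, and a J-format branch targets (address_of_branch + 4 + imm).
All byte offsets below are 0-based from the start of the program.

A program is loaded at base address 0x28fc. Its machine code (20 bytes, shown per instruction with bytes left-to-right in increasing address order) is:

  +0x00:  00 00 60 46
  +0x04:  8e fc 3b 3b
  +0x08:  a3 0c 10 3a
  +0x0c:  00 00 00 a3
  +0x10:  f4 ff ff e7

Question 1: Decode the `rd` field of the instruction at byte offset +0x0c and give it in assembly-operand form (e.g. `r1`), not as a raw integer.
off 0x0c: read 00 00 00 a3 as little → 0xa3000000
  op=0xa3000000>>27=0x14 ⇒ dec (R)
  rd: (w>>24)&0x7=0x3 → r3

r3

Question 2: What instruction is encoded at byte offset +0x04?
movi $3931278, r3

@+04  little-endian(8e fc 3b 3b) = 0x3b3bfc8e
  opcode bits[31:27]=0x7: movi/RI
  rd: (w>>24)&0x7=0x3 → r3
  imm: (w>>0)&0xffffff=0x3bfc8e → $3931278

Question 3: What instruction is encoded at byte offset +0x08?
movi $1051811, r2

off 0x08: read a3 0c 10 3a as little → 0x3a100ca3
  op=0x3a100ca3>>27=0x7 ⇒ movi (RI)
  rd: (w>>24)&0x7=0x2 → r2
  imm: (w>>0)&0xffffff=0x100ca3 → $1051811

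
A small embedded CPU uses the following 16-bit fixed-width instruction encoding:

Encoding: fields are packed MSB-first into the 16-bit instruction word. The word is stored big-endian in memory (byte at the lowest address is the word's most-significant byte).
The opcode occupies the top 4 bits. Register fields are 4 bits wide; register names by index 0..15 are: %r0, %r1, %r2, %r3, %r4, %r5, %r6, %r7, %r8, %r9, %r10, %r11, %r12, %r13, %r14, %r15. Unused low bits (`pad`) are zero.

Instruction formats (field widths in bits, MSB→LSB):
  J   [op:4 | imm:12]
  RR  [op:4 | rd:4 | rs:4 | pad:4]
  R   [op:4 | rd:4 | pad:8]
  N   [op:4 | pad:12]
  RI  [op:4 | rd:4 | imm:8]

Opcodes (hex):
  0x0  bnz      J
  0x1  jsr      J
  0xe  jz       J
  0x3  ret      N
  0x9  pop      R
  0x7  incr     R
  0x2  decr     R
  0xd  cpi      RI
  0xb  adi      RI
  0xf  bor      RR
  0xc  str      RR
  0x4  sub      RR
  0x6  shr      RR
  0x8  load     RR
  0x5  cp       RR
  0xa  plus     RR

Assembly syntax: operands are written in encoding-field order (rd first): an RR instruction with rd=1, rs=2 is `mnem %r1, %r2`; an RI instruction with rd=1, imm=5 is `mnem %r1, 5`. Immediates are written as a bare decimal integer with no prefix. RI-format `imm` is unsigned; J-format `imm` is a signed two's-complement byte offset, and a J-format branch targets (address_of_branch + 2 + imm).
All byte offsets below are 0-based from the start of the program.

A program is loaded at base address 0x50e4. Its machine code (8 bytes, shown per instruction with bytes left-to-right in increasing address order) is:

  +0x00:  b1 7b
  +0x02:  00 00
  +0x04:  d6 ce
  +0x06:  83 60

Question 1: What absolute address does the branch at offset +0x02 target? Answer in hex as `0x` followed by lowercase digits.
0x50e8

@+02  big-endian(00 00) = 0x0000
  top 4b → 0x0 → bnz [J]
  [11:0] imm=0 = 0
  target = base 0x50e4 + off 0x02 + 2 + imm 0 = 0x50e8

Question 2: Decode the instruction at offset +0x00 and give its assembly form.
adi %r1, 123

[00] b1 7b → 0xb17b
  opcode bits[15:12]=0xb: adi/RI
  rd@[11:8]=0x1 ⇒ %r1
  imm@[7:0]=0x7b ⇒ 123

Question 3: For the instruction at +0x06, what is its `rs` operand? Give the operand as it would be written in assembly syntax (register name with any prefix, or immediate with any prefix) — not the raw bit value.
off 0x06: read 83 60 as big → 0x8360
  op=0x8360>>12=0x8 ⇒ load (RR)
  rd: (w>>8)&0xf=0x3 → %r3
  rs: (w>>4)&0xf=0x6 → %r6

%r6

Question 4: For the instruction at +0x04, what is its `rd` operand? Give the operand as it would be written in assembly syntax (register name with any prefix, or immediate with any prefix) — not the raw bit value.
%r6

[04] d6 ce → 0xd6ce
  op=0xd6ce>>12=0xd ⇒ cpi (RI)
  rd@[11:8]=0x6 ⇒ %r6
  imm@[7:0]=0xce ⇒ 206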